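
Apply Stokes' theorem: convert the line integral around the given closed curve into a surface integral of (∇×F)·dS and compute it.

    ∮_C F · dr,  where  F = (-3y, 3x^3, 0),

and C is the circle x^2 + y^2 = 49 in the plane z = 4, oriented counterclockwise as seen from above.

Let S be the flat disk x^2 + y^2 ≤ 49 in the plane z = 4, with upward unit normal n̂ = ẑ. By Stokes' theorem,

    ∮_C F · dr = ∬_S (∇ × F) · n̂ dS = ∬_D (curl F)_z dA,

where D is the disk x^2 + y^2 ≤ 49.

Compute the curl of F = (-3y, 3x^3, 0):
    (∇ × F)_x = ∂F_z/∂y - ∂F_y/∂z = 0,
    (∇ × F)_y = ∂F_x/∂z - ∂F_z/∂x = 0,
    (∇ × F)_z = ∂F_y/∂x - ∂F_x/∂y = 9x^2 + 3.

On z = 4, (curl F)_z = 9x^2 + 3.

Convert to polar (x = r cos θ, y = r sin θ, dA = r dr dθ); the integrand becomes 9r^2cos(θ)^2 + 3, so

    ∬_D (curl F)_z dA = ∫_0^{2π} ∫_0^{7} (9r^2cos(θ)^2 + 3) · r dr dθ.

Inner (r from 0 to 7): 21609cos(θ)^2/4 + 147/2.
Outer (θ from 0 to 2π): 22197π/4.

Therefore ∮_C F · dr = 22197π/4.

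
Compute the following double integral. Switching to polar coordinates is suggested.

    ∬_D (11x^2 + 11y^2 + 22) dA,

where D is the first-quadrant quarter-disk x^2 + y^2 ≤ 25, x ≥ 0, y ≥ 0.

The region D is 0 ≤ r ≤ 5, 0 ≤ θ ≤ π/2 in polar coordinates, where x = r cos(θ), y = r sin(θ), and dA = r dr dθ.

Under the substitution, the integrand becomes 11r^2 + 22, so

    ∬_D (11x^2 + 11y^2 + 22) dA = ∫_{0}^{π/2} ∫_{0}^{5} (11r^2 + 22) · r dr dθ.

Inner integral (in r): ∫_{0}^{5} (11r^2 + 22) · r dr = 7975/4.

Outer integral (in θ): ∫_{0}^{π/2} (7975/4) dθ = 7975π/8.

Therefore ∬_D (11x^2 + 11y^2 + 22) dA = 7975π/8.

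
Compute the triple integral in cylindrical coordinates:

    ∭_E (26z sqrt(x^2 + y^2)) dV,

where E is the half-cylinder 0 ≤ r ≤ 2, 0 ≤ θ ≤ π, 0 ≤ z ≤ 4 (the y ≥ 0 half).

In cylindrical coordinates, x = r cos(θ), y = r sin(θ), z = z, and dV = r dr dθ dz.

The integrand becomes 26r z, so

    ∭_E (26z sqrt(x^2 + y^2)) dV = ∫_{0}^{π} ∫_{0}^{2} ∫_{0}^{4} (26r z) · r dz dr dθ.

Inner (z): 208r^2.
Middle (r from 0 to 2): 1664/3.
Outer (θ): 1664π/3.

Therefore the triple integral equals 1664π/3.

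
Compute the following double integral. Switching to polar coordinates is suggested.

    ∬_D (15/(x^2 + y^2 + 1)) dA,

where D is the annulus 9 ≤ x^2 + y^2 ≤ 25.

The region D is 3 ≤ r ≤ 5, 0 ≤ θ ≤ 2π in polar coordinates, where x = r cos(θ), y = r sin(θ), and dA = r dr dθ.

Under the substitution, the integrand becomes 15/(r^2 + 1), so

    ∬_D (15/(x^2 + y^2 + 1)) dA = ∫_{0}^{2π} ∫_{3}^{5} (15/(r^2 + 1)) · r dr dθ.

Inner integral (in r): ∫_{3}^{5} (15/(r^2 + 1)) · r dr = log(62748517sqrt(65)/390625).

Outer integral (in θ): ∫_{0}^{2π} (log(62748517sqrt(65)/390625)) dθ = log((62748517sqrt(65)/390625)^(2π)).

Therefore ∬_D (15/(x^2 + y^2 + 1)) dA = log((62748517sqrt(65)/390625)^(2π)).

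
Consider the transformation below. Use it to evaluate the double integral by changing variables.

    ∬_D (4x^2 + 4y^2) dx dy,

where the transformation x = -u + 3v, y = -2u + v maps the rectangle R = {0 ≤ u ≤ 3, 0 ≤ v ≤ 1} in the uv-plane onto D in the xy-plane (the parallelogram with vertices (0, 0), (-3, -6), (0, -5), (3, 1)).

Compute the Jacobian determinant of (x, y) with respect to (u, v):

    ∂(x,y)/∂(u,v) = | -1  3 | = (-1)(1) - (3)(-2) = 5.
                   | -2  1 |

Its absolute value is |J| = 5 (the area scaling factor).

Substituting x = -u + 3v, y = -2u + v into the integrand,

    4x^2 + 4y^2 → 20u^2 - 40u v + 40v^2,

so the integral becomes

    ∬_R (20u^2 - 40u v + 40v^2) · |J| du dv = ∫_0^3 ∫_0^1 (100u^2 - 200u v + 200v^2) dv du.

Inner (v): 100u^2 - 100u + 200/3.
Outer (u): 650.

Therefore ∬_D (4x^2 + 4y^2) dx dy = 650.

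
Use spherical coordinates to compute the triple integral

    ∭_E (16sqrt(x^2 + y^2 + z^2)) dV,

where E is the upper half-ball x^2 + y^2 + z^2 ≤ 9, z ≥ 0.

In spherical coordinates, x = ρ sin(φ) cos(θ), y = ρ sin(φ) sin(θ), z = ρ cos(φ), and dV = ρ^2 sin(φ) dρ dφ dθ.

The integrand becomes 16ρ, so

    ∭_E (16sqrt(x^2 + y^2 + z^2)) dV = ∫_{0}^{2π} ∫_{0}^{π/2} ∫_{0}^{3} (16ρ) · ρ^2 sin(φ) dρ dφ dθ.

Inner (ρ): 324sin(φ).
Middle (φ): 324.
Outer (θ): 648π.

Therefore the triple integral equals 648π.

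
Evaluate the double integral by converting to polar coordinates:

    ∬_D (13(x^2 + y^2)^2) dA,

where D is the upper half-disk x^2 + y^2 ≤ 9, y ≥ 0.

The region D is 0 ≤ r ≤ 3, 0 ≤ θ ≤ π in polar coordinates, where x = r cos(θ), y = r sin(θ), and dA = r dr dθ.

Under the substitution, the integrand becomes 13r^4, so

    ∬_D (13(x^2 + y^2)^2) dA = ∫_{0}^{π} ∫_{0}^{3} (13r^4) · r dr dθ.

Inner integral (in r): ∫_{0}^{3} (13r^4) · r dr = 3159/2.

Outer integral (in θ): ∫_{0}^{π} (3159/2) dθ = 3159π/2.

Therefore ∬_D (13(x^2 + y^2)^2) dA = 3159π/2.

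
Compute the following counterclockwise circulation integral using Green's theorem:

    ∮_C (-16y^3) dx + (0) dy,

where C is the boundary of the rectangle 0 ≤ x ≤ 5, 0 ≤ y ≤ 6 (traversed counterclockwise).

Green's theorem converts the closed line integral into a double integral over the enclosed region D:

    ∮_C P dx + Q dy = ∬_D (∂Q/∂x - ∂P/∂y) dA.

Here P = -16y^3, Q = 0, so

    ∂Q/∂x = 0,    ∂P/∂y = -48y^2,
    ∂Q/∂x - ∂P/∂y = 48y^2.

D is the region 0 ≤ x ≤ 5, 0 ≤ y ≤ 6. Evaluating the double integral:

    ∬_D (48y^2) dA = ∫_0^{5} ∫_0^{6} (48y^2) dy dx.

Inner (y from 0 to 6): 3456.
Outer (x from 0 to 5): 17280.

Therefore ∮_C P dx + Q dy = 17280.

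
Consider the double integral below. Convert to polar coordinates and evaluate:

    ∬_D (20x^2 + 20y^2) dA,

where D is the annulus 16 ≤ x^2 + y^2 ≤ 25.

The region D is 4 ≤ r ≤ 5, 0 ≤ θ ≤ 2π in polar coordinates, where x = r cos(θ), y = r sin(θ), and dA = r dr dθ.

Under the substitution, the integrand becomes 20r^2, so

    ∬_D (20x^2 + 20y^2) dA = ∫_{0}^{2π} ∫_{4}^{5} (20r^2) · r dr dθ.

Inner integral (in r): ∫_{4}^{5} (20r^2) · r dr = 1845.

Outer integral (in θ): ∫_{0}^{2π} (1845) dθ = 3690π.

Therefore ∬_D (20x^2 + 20y^2) dA = 3690π.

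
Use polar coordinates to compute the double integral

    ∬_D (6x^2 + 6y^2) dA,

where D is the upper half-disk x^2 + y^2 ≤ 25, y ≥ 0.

The region D is 0 ≤ r ≤ 5, 0 ≤ θ ≤ π in polar coordinates, where x = r cos(θ), y = r sin(θ), and dA = r dr dθ.

Under the substitution, the integrand becomes 6r^2, so

    ∬_D (6x^2 + 6y^2) dA = ∫_{0}^{π} ∫_{0}^{5} (6r^2) · r dr dθ.

Inner integral (in r): ∫_{0}^{5} (6r^2) · r dr = 1875/2.

Outer integral (in θ): ∫_{0}^{π} (1875/2) dθ = 1875π/2.

Therefore ∬_D (6x^2 + 6y^2) dA = 1875π/2.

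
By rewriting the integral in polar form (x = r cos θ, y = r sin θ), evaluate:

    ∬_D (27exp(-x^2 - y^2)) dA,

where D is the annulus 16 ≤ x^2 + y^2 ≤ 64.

The region D is 4 ≤ r ≤ 8, 0 ≤ θ ≤ 2π in polar coordinates, where x = r cos(θ), y = r sin(θ), and dA = r dr dθ.

Under the substitution, the integrand becomes 27exp(-r^2), so

    ∬_D (27exp(-x^2 - y^2)) dA = ∫_{0}^{2π} ∫_{4}^{8} (27exp(-r^2)) · r dr dθ.

Inner integral (in r): ∫_{4}^{8} (27exp(-r^2)) · r dr = -(27 - 27exp(48))exp(-64)/2.

Outer integral (in θ): ∫_{0}^{2π} (-(27 - 27exp(48))exp(-64)/2) dθ = -27π (1 - exp(48))exp(-64).

Therefore ∬_D (27exp(-x^2 - y^2)) dA = -27π (1 - exp(48))exp(-64).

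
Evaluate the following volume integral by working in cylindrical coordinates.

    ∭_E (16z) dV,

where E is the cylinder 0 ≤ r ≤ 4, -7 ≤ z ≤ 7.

In cylindrical coordinates, x = r cos(θ), y = r sin(θ), z = z, and dV = r dr dθ dz.

The integrand becomes 16z, so

    ∭_E (16z) dV = ∫_{0}^{2π} ∫_{0}^{4} ∫_{-7}^{7} (16z) · r dz dr dθ.

Inner (z): 0.
Middle (r from 0 to 4): 0.
Outer (θ): 0.

Therefore the triple integral equals 0.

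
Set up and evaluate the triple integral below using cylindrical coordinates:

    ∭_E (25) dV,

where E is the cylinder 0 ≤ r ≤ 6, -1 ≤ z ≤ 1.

In cylindrical coordinates, x = r cos(θ), y = r sin(θ), z = z, and dV = r dr dθ dz.

The integrand becomes 25, so

    ∭_E (25) dV = ∫_{0}^{2π} ∫_{0}^{6} ∫_{-1}^{1} (25) · r dz dr dθ.

Inner (z): 50r.
Middle (r from 0 to 6): 900.
Outer (θ): 1800π.

Therefore the triple integral equals 1800π.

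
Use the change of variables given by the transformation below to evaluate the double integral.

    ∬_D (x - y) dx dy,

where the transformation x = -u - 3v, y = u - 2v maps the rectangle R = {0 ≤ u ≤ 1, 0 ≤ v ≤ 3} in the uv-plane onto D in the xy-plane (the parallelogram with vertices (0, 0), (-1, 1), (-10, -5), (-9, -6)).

Compute the Jacobian determinant of (x, y) with respect to (u, v):

    ∂(x,y)/∂(u,v) = | -1  -3 | = (-1)(-2) - (-3)(1) = 5.
                   | 1  -2 |

Its absolute value is |J| = 5 (the area scaling factor).

Substituting x = -u - 3v, y = u - 2v into the integrand,

    x - y → -2u - v,

so the integral becomes

    ∬_R (-2u - v) · |J| du dv = ∫_0^1 ∫_0^3 (-10u - 5v) dv du.

Inner (v): -30u - 45/2.
Outer (u): -75/2.

Therefore ∬_D (x - y) dx dy = -75/2.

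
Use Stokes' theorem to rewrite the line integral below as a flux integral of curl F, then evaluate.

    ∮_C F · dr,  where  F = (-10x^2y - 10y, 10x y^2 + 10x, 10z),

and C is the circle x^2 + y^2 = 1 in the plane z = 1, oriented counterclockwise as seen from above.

Let S be the flat disk x^2 + y^2 ≤ 1 in the plane z = 1, with upward unit normal n̂ = ẑ. By Stokes' theorem,

    ∮_C F · dr = ∬_S (∇ × F) · n̂ dS = ∬_D (curl F)_z dA,

where D is the disk x^2 + y^2 ≤ 1.

Compute the curl of F = (-10x^2y - 10y, 10x y^2 + 10x, 10z):
    (∇ × F)_x = ∂F_z/∂y - ∂F_y/∂z = 0,
    (∇ × F)_y = ∂F_x/∂z - ∂F_z/∂x = 0,
    (∇ × F)_z = ∂F_y/∂x - ∂F_x/∂y = 10x^2 + 10y^2 + 20.

On z = 1, (curl F)_z = 10x^2 + 10y^2 + 20.

Convert to polar (x = r cos θ, y = r sin θ, dA = r dr dθ); the integrand becomes 10r^2 + 20, so

    ∬_D (curl F)_z dA = ∫_0^{2π} ∫_0^{1} (10r^2 + 20) · r dr dθ.

Inner (r from 0 to 1): 25/2.
Outer (θ from 0 to 2π): 25π.

Therefore ∮_C F · dr = 25π.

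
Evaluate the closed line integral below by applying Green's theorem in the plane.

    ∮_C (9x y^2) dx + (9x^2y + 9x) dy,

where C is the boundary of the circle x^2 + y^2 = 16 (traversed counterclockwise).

Green's theorem converts the closed line integral into a double integral over the enclosed region D:

    ∮_C P dx + Q dy = ∬_D (∂Q/∂x - ∂P/∂y) dA.

Here P = 9x y^2, Q = 9x^2y + 9x, so

    ∂Q/∂x = 18x y + 9,    ∂P/∂y = 18x y,
    ∂Q/∂x - ∂P/∂y = 9.

D is the region x^2 + y^2 ≤ 16. Evaluating the double integral:

In polar coordinates (x = r cos θ, y = r sin θ, dA = r dr dθ) the integrand becomes 9, so

    ∬_D (9) dA = ∫_0^{2π} ∫_0^{4} (9) · r dr dθ.

Inner (r from 0 to 4): 72.
Outer (θ from 0 to 2π): 144π.

Therefore ∮_C P dx + Q dy = 144π.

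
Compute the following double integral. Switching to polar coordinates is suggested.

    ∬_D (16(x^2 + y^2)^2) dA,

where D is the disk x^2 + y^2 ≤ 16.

The region D is 0 ≤ r ≤ 4, 0 ≤ θ ≤ 2π in polar coordinates, where x = r cos(θ), y = r sin(θ), and dA = r dr dθ.

Under the substitution, the integrand becomes 16r^4, so

    ∬_D (16(x^2 + y^2)^2) dA = ∫_{0}^{2π} ∫_{0}^{4} (16r^4) · r dr dθ.

Inner integral (in r): ∫_{0}^{4} (16r^4) · r dr = 32768/3.

Outer integral (in θ): ∫_{0}^{2π} (32768/3) dθ = 65536π/3.

Therefore ∬_D (16(x^2 + y^2)^2) dA = 65536π/3.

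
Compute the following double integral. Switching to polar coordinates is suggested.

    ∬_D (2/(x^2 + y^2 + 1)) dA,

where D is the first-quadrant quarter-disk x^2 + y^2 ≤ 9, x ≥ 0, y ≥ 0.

The region D is 0 ≤ r ≤ 3, 0 ≤ θ ≤ π/2 in polar coordinates, where x = r cos(θ), y = r sin(θ), and dA = r dr dθ.

Under the substitution, the integrand becomes 2/(r^2 + 1), so

    ∬_D (2/(x^2 + y^2 + 1)) dA = ∫_{0}^{π/2} ∫_{0}^{3} (2/(r^2 + 1)) · r dr dθ.

Inner integral (in r): ∫_{0}^{3} (2/(r^2 + 1)) · r dr = log(10).

Outer integral (in θ): ∫_{0}^{π/2} (log(10)) dθ = π log(10)/2.

Therefore ∬_D (2/(x^2 + y^2 + 1)) dA = π log(10)/2.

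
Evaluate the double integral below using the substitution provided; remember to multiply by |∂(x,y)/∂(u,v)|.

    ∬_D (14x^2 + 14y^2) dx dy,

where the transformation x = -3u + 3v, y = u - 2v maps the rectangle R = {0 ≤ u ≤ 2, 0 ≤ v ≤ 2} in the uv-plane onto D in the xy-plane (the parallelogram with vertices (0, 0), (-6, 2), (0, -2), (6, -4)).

Compute the Jacobian determinant of (x, y) with respect to (u, v):

    ∂(x,y)/∂(u,v) = | -3  3 | = (-3)(-2) - (3)(1) = 3.
                   | 1  -2 |

Its absolute value is |J| = 3 (the area scaling factor).

Substituting x = -3u + 3v, y = u - 2v into the integrand,

    14x^2 + 14y^2 → 140u^2 - 308u v + 182v^2,

so the integral becomes

    ∬_R (140u^2 - 308u v + 182v^2) · |J| du dv = ∫_0^2 ∫_0^2 (420u^2 - 924u v + 546v^2) dv du.

Inner (v): 840u^2 - 1848u + 1456.
Outer (u): 1456.

Therefore ∬_D (14x^2 + 14y^2) dx dy = 1456.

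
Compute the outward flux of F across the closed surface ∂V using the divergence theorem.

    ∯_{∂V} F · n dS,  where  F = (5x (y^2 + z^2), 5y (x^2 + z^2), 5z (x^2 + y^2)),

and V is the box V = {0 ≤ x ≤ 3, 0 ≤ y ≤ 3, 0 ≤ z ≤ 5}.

By the divergence theorem,

    ∯_{∂V} F · n dS = ∭_V (∇ · F) dV.

Compute the divergence:
    ∇ · F = ∂F_x/∂x + ∂F_y/∂y + ∂F_z/∂z = 5y^2 + 5z^2 + 5x^2 + 5z^2 + 5x^2 + 5y^2 = 10x^2 + 10y^2 + 10z^2.

V is a rectangular box, so dV = dx dy dz with 0 ≤ x ≤ 3, 0 ≤ y ≤ 3, 0 ≤ z ≤ 5.

Integrate (10x^2 + 10y^2 + 10z^2) over V as an iterated integral:

    ∭_V (∇·F) dV = ∫_0^{3} ∫_0^{3} ∫_0^{5} (10x^2 + 10y^2 + 10z^2) dz dy dx.

Inner (z from 0 to 5): 50x^2 + 50y^2 + 1250/3.
Middle (y from 0 to 3): 150x^2 + 1700.
Outer (x from 0 to 3): 6450.

Therefore ∯_{∂V} F · n dS = 6450.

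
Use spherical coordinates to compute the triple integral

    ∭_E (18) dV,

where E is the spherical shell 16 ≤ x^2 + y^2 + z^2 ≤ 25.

In spherical coordinates, x = ρ sin(φ) cos(θ), y = ρ sin(φ) sin(θ), z = ρ cos(φ), and dV = ρ^2 sin(φ) dρ dφ dθ.

The integrand becomes 18, so

    ∭_E (18) dV = ∫_{0}^{2π} ∫_{0}^{π} ∫_{4}^{5} (18) · ρ^2 sin(φ) dρ dφ dθ.

Inner (ρ): 366sin(φ).
Middle (φ): 732.
Outer (θ): 1464π.

Therefore the triple integral equals 1464π.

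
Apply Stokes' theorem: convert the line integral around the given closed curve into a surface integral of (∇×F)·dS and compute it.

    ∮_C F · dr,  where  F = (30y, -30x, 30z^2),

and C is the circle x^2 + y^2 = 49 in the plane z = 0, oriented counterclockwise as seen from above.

Let S be the flat disk x^2 + y^2 ≤ 49 in the plane z = 0, with upward unit normal n̂ = ẑ. By Stokes' theorem,

    ∮_C F · dr = ∬_S (∇ × F) · n̂ dS = ∬_D (curl F)_z dA,

where D is the disk x^2 + y^2 ≤ 49.

Compute the curl of F = (30y, -30x, 30z^2):
    (∇ × F)_x = ∂F_z/∂y - ∂F_y/∂z = 0,
    (∇ × F)_y = ∂F_x/∂z - ∂F_z/∂x = 0,
    (∇ × F)_z = ∂F_y/∂x - ∂F_x/∂y = -60.

On z = 0, (curl F)_z = -60.

Convert to polar (x = r cos θ, y = r sin θ, dA = r dr dθ); the integrand becomes -60, so

    ∬_D (curl F)_z dA = ∫_0^{2π} ∫_0^{7} (-60) · r dr dθ.

Inner (r from 0 to 7): -1470.
Outer (θ from 0 to 2π): -2940π.

Therefore ∮_C F · dr = -2940π.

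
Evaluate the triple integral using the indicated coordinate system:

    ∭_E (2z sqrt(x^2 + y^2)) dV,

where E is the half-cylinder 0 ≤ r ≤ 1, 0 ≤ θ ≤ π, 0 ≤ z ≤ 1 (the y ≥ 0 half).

In cylindrical coordinates, x = r cos(θ), y = r sin(θ), z = z, and dV = r dr dθ dz.

The integrand becomes 2r z, so

    ∭_E (2z sqrt(x^2 + y^2)) dV = ∫_{0}^{π} ∫_{0}^{1} ∫_{0}^{1} (2r z) · r dz dr dθ.

Inner (z): r^2.
Middle (r from 0 to 1): 1/3.
Outer (θ): π/3.

Therefore the triple integral equals π/3.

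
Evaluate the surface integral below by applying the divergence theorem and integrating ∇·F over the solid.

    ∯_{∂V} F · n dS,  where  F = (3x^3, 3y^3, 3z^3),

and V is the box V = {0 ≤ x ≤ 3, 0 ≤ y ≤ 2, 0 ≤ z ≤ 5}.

By the divergence theorem,

    ∯_{∂V} F · n dS = ∭_V (∇ · F) dV.

Compute the divergence:
    ∇ · F = ∂F_x/∂x + ∂F_y/∂y + ∂F_z/∂z = 9x^2 + 9y^2 + 9z^2.

V is a rectangular box, so dV = dx dy dz with 0 ≤ x ≤ 3, 0 ≤ y ≤ 2, 0 ≤ z ≤ 5.

Integrate (9x^2 + 9y^2 + 9z^2) over V as an iterated integral:

    ∭_V (∇·F) dV = ∫_0^{3} ∫_0^{2} ∫_0^{5} (9x^2 + 9y^2 + 9z^2) dz dy dx.

Inner (z from 0 to 5): 45x^2 + 45y^2 + 375.
Middle (y from 0 to 2): 90x^2 + 870.
Outer (x from 0 to 3): 3420.

Therefore ∯_{∂V} F · n dS = 3420.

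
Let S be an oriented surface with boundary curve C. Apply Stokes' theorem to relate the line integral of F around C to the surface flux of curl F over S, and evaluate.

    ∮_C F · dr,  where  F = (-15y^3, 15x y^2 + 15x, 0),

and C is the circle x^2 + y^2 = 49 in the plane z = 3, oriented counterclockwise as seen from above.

Let S be the flat disk x^2 + y^2 ≤ 49 in the plane z = 3, with upward unit normal n̂ = ẑ. By Stokes' theorem,

    ∮_C F · dr = ∬_S (∇ × F) · n̂ dS = ∬_D (curl F)_z dA,

where D is the disk x^2 + y^2 ≤ 49.

Compute the curl of F = (-15y^3, 15x y^2 + 15x, 0):
    (∇ × F)_x = ∂F_z/∂y - ∂F_y/∂z = 0,
    (∇ × F)_y = ∂F_x/∂z - ∂F_z/∂x = 0,
    (∇ × F)_z = ∂F_y/∂x - ∂F_x/∂y = 60y^2 + 15.

On z = 3, (curl F)_z = 60y^2 + 15.

Convert to polar (x = r cos θ, y = r sin θ, dA = r dr dθ); the integrand becomes 60r^2sin(θ)^2 + 15, so

    ∬_D (curl F)_z dA = ∫_0^{2π} ∫_0^{7} (60r^2sin(θ)^2 + 15) · r dr dθ.

Inner (r from 0 to 7): 36015sin(θ)^2 + 735/2.
Outer (θ from 0 to 2π): 36750π.

Therefore ∮_C F · dr = 36750π.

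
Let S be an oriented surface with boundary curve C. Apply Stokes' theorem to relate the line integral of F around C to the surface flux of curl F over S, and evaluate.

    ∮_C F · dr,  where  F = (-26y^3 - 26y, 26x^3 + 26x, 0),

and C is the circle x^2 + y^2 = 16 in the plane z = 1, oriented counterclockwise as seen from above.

Let S be the flat disk x^2 + y^2 ≤ 16 in the plane z = 1, with upward unit normal n̂ = ẑ. By Stokes' theorem,

    ∮_C F · dr = ∬_S (∇ × F) · n̂ dS = ∬_D (curl F)_z dA,

where D is the disk x^2 + y^2 ≤ 16.

Compute the curl of F = (-26y^3 - 26y, 26x^3 + 26x, 0):
    (∇ × F)_x = ∂F_z/∂y - ∂F_y/∂z = 0,
    (∇ × F)_y = ∂F_x/∂z - ∂F_z/∂x = 0,
    (∇ × F)_z = ∂F_y/∂x - ∂F_x/∂y = 78x^2 + 78y^2 + 52.

On z = 1, (curl F)_z = 78x^2 + 78y^2 + 52.

Convert to polar (x = r cos θ, y = r sin θ, dA = r dr dθ); the integrand becomes 78r^2 + 52, so

    ∬_D (curl F)_z dA = ∫_0^{2π} ∫_0^{4} (78r^2 + 52) · r dr dθ.

Inner (r from 0 to 4): 5408.
Outer (θ from 0 to 2π): 10816π.

Therefore ∮_C F · dr = 10816π.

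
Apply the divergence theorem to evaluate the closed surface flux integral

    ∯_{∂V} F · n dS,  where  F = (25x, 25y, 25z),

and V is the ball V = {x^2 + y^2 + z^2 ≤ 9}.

By the divergence theorem,

    ∯_{∂V} F · n dS = ∭_V (∇ · F) dV.

Compute the divergence:
    ∇ · F = ∂F_x/∂x + ∂F_y/∂y + ∂F_z/∂z = 25 + 25 + 25 = 75.

In spherical coordinates, x = ρ sin(φ) cos(θ), y = ρ sin(φ) sin(θ), z = ρ cos(φ), dV = ρ^2 sin(φ) dρ dφ dθ, with 0 ≤ ρ ≤ 3, 0 ≤ φ ≤ π, 0 ≤ θ ≤ 2π.

The integrand, after substitution and multiplying by the volume element, becomes (75) · ρ^2 sin(φ), so

    ∭_V (∇·F) dV = ∫_0^{2π} ∫_0^{π} ∫_0^{3} (75) · ρ^2 sin(φ) dρ dφ dθ.

Inner (ρ from 0 to 3): 675sin(φ).
Middle (φ from 0 to π): 1350.
Outer (θ from 0 to 2π): 2700π.

Therefore ∯_{∂V} F · n dS = 2700π.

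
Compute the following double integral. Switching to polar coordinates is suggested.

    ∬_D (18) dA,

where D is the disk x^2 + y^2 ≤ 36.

The region D is 0 ≤ r ≤ 6, 0 ≤ θ ≤ 2π in polar coordinates, where x = r cos(θ), y = r sin(θ), and dA = r dr dθ.

Under the substitution, the integrand becomes 18, so

    ∬_D (18) dA = ∫_{0}^{2π} ∫_{0}^{6} (18) · r dr dθ.

Inner integral (in r): ∫_{0}^{6} (18) · r dr = 324.

Outer integral (in θ): ∫_{0}^{2π} (324) dθ = 648π.

Therefore ∬_D (18) dA = 648π.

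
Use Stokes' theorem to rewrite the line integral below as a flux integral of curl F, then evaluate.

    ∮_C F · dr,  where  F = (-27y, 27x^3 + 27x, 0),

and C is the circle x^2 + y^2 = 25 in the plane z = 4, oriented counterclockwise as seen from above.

Let S be the flat disk x^2 + y^2 ≤ 25 in the plane z = 4, with upward unit normal n̂ = ẑ. By Stokes' theorem,

    ∮_C F · dr = ∬_S (∇ × F) · n̂ dS = ∬_D (curl F)_z dA,

where D is the disk x^2 + y^2 ≤ 25.

Compute the curl of F = (-27y, 27x^3 + 27x, 0):
    (∇ × F)_x = ∂F_z/∂y - ∂F_y/∂z = 0,
    (∇ × F)_y = ∂F_x/∂z - ∂F_z/∂x = 0,
    (∇ × F)_z = ∂F_y/∂x - ∂F_x/∂y = 81x^2 + 54.

On z = 4, (curl F)_z = 81x^2 + 54.

Convert to polar (x = r cos θ, y = r sin θ, dA = r dr dθ); the integrand becomes 81r^2cos(θ)^2 + 54, so

    ∬_D (curl F)_z dA = ∫_0^{2π} ∫_0^{5} (81r^2cos(θ)^2 + 54) · r dr dθ.

Inner (r from 0 to 5): 50625cos(θ)^2/4 + 675.
Outer (θ from 0 to 2π): 56025π/4.

Therefore ∮_C F · dr = 56025π/4.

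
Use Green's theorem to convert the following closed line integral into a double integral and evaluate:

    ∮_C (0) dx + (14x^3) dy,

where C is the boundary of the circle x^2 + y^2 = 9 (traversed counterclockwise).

Green's theorem converts the closed line integral into a double integral over the enclosed region D:

    ∮_C P dx + Q dy = ∬_D (∂Q/∂x - ∂P/∂y) dA.

Here P = 0, Q = 14x^3, so

    ∂Q/∂x = 42x^2,    ∂P/∂y = 0,
    ∂Q/∂x - ∂P/∂y = 42x^2.

D is the region x^2 + y^2 ≤ 9. Evaluating the double integral:

In polar coordinates (x = r cos θ, y = r sin θ, dA = r dr dθ) the integrand becomes 42r^2cos(θ)^2, so

    ∬_D (42x^2) dA = ∫_0^{2π} ∫_0^{3} (42r^2cos(θ)^2) · r dr dθ.

Inner (r from 0 to 3): 1701cos(θ)^2/2.
Outer (θ from 0 to 2π): 1701π/2.

Therefore ∮_C P dx + Q dy = 1701π/2.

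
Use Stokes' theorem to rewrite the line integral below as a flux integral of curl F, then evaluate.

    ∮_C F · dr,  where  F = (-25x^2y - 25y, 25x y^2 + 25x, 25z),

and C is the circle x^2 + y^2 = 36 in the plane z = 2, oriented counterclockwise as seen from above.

Let S be the flat disk x^2 + y^2 ≤ 36 in the plane z = 2, with upward unit normal n̂ = ẑ. By Stokes' theorem,

    ∮_C F · dr = ∬_S (∇ × F) · n̂ dS = ∬_D (curl F)_z dA,

where D is the disk x^2 + y^2 ≤ 36.

Compute the curl of F = (-25x^2y - 25y, 25x y^2 + 25x, 25z):
    (∇ × F)_x = ∂F_z/∂y - ∂F_y/∂z = 0,
    (∇ × F)_y = ∂F_x/∂z - ∂F_z/∂x = 0,
    (∇ × F)_z = ∂F_y/∂x - ∂F_x/∂y = 25x^2 + 25y^2 + 50.

On z = 2, (curl F)_z = 25x^2 + 25y^2 + 50.

Convert to polar (x = r cos θ, y = r sin θ, dA = r dr dθ); the integrand becomes 25r^2 + 50, so

    ∬_D (curl F)_z dA = ∫_0^{2π} ∫_0^{6} (25r^2 + 50) · r dr dθ.

Inner (r from 0 to 6): 9000.
Outer (θ from 0 to 2π): 18000π.

Therefore ∮_C F · dr = 18000π.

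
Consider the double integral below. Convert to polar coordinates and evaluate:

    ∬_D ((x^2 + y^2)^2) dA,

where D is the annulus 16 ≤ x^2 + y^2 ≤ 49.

The region D is 4 ≤ r ≤ 7, 0 ≤ θ ≤ 2π in polar coordinates, where x = r cos(θ), y = r sin(θ), and dA = r dr dθ.

Under the substitution, the integrand becomes r^4, so

    ∬_D ((x^2 + y^2)^2) dA = ∫_{0}^{2π} ∫_{4}^{7} (r^4) · r dr dθ.

Inner integral (in r): ∫_{4}^{7} (r^4) · r dr = 37851/2.

Outer integral (in θ): ∫_{0}^{2π} (37851/2) dθ = 37851π.

Therefore ∬_D ((x^2 + y^2)^2) dA = 37851π.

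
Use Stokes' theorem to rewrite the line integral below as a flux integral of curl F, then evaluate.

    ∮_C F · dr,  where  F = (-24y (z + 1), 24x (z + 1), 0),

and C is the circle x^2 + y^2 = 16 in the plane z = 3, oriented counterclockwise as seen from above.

Let S be the flat disk x^2 + y^2 ≤ 16 in the plane z = 3, with upward unit normal n̂ = ẑ. By Stokes' theorem,

    ∮_C F · dr = ∬_S (∇ × F) · n̂ dS = ∬_D (curl F)_z dA,

where D is the disk x^2 + y^2 ≤ 16.

Compute the curl of F = (-24y (z + 1), 24x (z + 1), 0):
    (∇ × F)_x = ∂F_z/∂y - ∂F_y/∂z = -24x,
    (∇ × F)_y = ∂F_x/∂z - ∂F_z/∂x = -24y,
    (∇ × F)_z = ∂F_y/∂x - ∂F_x/∂y = 48z + 48.

On z = 3, (curl F)_z = 192.

Convert to polar (x = r cos θ, y = r sin θ, dA = r dr dθ); the integrand becomes 192, so

    ∬_D (curl F)_z dA = ∫_0^{2π} ∫_0^{4} (192) · r dr dθ.

Inner (r from 0 to 4): 1536.
Outer (θ from 0 to 2π): 3072π.

Therefore ∮_C F · dr = 3072π.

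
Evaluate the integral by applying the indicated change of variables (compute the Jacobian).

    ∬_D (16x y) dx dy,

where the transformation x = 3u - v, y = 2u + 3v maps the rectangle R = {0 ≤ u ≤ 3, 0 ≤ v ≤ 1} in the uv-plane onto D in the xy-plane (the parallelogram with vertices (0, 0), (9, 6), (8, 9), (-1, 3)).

Compute the Jacobian determinant of (x, y) with respect to (u, v):

    ∂(x,y)/∂(u,v) = | 3  -1 | = (3)(3) - (-1)(2) = 11.
                   | 2  3 |

Its absolute value is |J| = 11 (the area scaling factor).

Substituting x = 3u - v, y = 2u + 3v into the integrand,

    16x y → 96u^2 + 112u v - 48v^2,

so the integral becomes

    ∬_R (96u^2 + 112u v - 48v^2) · |J| du dv = ∫_0^3 ∫_0^1 (1056u^2 + 1232u v - 528v^2) dv du.

Inner (v): 1056u^2 + 616u - 176.
Outer (u): 11748.

Therefore ∬_D (16x y) dx dy = 11748.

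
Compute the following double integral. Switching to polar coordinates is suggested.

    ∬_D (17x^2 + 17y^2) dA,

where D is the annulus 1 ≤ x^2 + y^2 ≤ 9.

The region D is 1 ≤ r ≤ 3, 0 ≤ θ ≤ 2π in polar coordinates, where x = r cos(θ), y = r sin(θ), and dA = r dr dθ.

Under the substitution, the integrand becomes 17r^2, so

    ∬_D (17x^2 + 17y^2) dA = ∫_{0}^{2π} ∫_{1}^{3} (17r^2) · r dr dθ.

Inner integral (in r): ∫_{1}^{3} (17r^2) · r dr = 340.

Outer integral (in θ): ∫_{0}^{2π} (340) dθ = 680π.

Therefore ∬_D (17x^2 + 17y^2) dA = 680π.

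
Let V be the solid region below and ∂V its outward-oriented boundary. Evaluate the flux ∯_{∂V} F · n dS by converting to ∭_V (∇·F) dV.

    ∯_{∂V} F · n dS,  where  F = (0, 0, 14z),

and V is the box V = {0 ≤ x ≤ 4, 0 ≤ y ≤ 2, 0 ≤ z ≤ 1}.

By the divergence theorem,

    ∯_{∂V} F · n dS = ∭_V (∇ · F) dV.

Compute the divergence:
    ∇ · F = ∂F_x/∂x + ∂F_y/∂y + ∂F_z/∂z = 0 + 0 + 14 = 14.

V is a rectangular box, so dV = dx dy dz with 0 ≤ x ≤ 4, 0 ≤ y ≤ 2, 0 ≤ z ≤ 1.

Integrate (14) over V as an iterated integral:

    ∭_V (∇·F) dV = ∫_0^{4} ∫_0^{2} ∫_0^{1} (14) dz dy dx.

Inner (z from 0 to 1): 14.
Middle (y from 0 to 2): 28.
Outer (x from 0 to 4): 112.

Therefore ∯_{∂V} F · n dS = 112.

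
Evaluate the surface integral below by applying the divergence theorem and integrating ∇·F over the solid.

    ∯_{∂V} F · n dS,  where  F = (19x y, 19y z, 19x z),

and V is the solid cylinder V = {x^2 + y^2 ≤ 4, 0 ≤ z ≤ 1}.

By the divergence theorem,

    ∯_{∂V} F · n dS = ∭_V (∇ · F) dV.

Compute the divergence:
    ∇ · F = ∂F_x/∂x + ∂F_y/∂y + ∂F_z/∂z = 19y + 19z + 19x = 19x + 19y + 19z.

In cylindrical coordinates, x = r cos(θ), y = r sin(θ), z = z, dV = r dr dθ dz, with 0 ≤ r ≤ 2, 0 ≤ θ ≤ 2π, 0 ≤ z ≤ 1.

The integrand, after substitution and multiplying by the volume element, becomes (19sqrt(2)r sin(θ + π/4) + 19z) · r, so

    ∭_V (∇·F) dV = ∫_0^{2π} ∫_0^{2} ∫_0^{1} (19sqrt(2)r sin(θ + π/4) + 19z) · r dz dr dθ.

Inner (z from 0 to 1): 19r (2sqrt(2)r sin(θ + π/4) + 1)/2.
Middle (r from 0 to 2): 152sqrt(2)sin(θ + π/4)/3 + 19.
Outer (θ from 0 to 2π): 38π.

Therefore ∯_{∂V} F · n dS = 38π.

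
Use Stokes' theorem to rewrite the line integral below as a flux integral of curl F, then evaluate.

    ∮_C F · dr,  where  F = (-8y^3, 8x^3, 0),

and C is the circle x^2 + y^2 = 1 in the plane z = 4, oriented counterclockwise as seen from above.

Let S be the flat disk x^2 + y^2 ≤ 1 in the plane z = 4, with upward unit normal n̂ = ẑ. By Stokes' theorem,

    ∮_C F · dr = ∬_S (∇ × F) · n̂ dS = ∬_D (curl F)_z dA,

where D is the disk x^2 + y^2 ≤ 1.

Compute the curl of F = (-8y^3, 8x^3, 0):
    (∇ × F)_x = ∂F_z/∂y - ∂F_y/∂z = 0,
    (∇ × F)_y = ∂F_x/∂z - ∂F_z/∂x = 0,
    (∇ × F)_z = ∂F_y/∂x - ∂F_x/∂y = 24x^2 + 24y^2.

On z = 4, (curl F)_z = 24x^2 + 24y^2.

Convert to polar (x = r cos θ, y = r sin θ, dA = r dr dθ); the integrand becomes 24r^2, so

    ∬_D (curl F)_z dA = ∫_0^{2π} ∫_0^{1} (24r^2) · r dr dθ.

Inner (r from 0 to 1): 6.
Outer (θ from 0 to 2π): 12π.

Therefore ∮_C F · dr = 12π.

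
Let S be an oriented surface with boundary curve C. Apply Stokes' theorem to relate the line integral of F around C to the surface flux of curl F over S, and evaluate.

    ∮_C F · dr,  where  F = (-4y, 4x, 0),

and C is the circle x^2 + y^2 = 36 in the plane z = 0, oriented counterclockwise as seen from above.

Let S be the flat disk x^2 + y^2 ≤ 36 in the plane z = 0, with upward unit normal n̂ = ẑ. By Stokes' theorem,

    ∮_C F · dr = ∬_S (∇ × F) · n̂ dS = ∬_D (curl F)_z dA,

where D is the disk x^2 + y^2 ≤ 36.

Compute the curl of F = (-4y, 4x, 0):
    (∇ × F)_x = ∂F_z/∂y - ∂F_y/∂z = 0,
    (∇ × F)_y = ∂F_x/∂z - ∂F_z/∂x = 0,
    (∇ × F)_z = ∂F_y/∂x - ∂F_x/∂y = 8.

On z = 0, (curl F)_z = 8.

Convert to polar (x = r cos θ, y = r sin θ, dA = r dr dθ); the integrand becomes 8, so

    ∬_D (curl F)_z dA = ∫_0^{2π} ∫_0^{6} (8) · r dr dθ.

Inner (r from 0 to 6): 144.
Outer (θ from 0 to 2π): 288π.

Therefore ∮_C F · dr = 288π.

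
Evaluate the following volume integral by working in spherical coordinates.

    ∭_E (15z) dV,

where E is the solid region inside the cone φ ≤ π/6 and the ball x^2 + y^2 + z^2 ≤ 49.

In spherical coordinates, x = ρ sin(φ) cos(θ), y = ρ sin(φ) sin(θ), z = ρ cos(φ), and dV = ρ^2 sin(φ) dρ dφ dθ.

The integrand becomes 15ρ cos(φ), so

    ∭_E (15z) dV = ∫_{0}^{2π} ∫_{0}^{π/6} ∫_{0}^{7} (15ρ cos(φ)) · ρ^2 sin(φ) dρ dφ dθ.

Inner (ρ): 36015sin(2φ)/8.
Middle (φ): 36015/32.
Outer (θ): 36015π/16.

Therefore the triple integral equals 36015π/16.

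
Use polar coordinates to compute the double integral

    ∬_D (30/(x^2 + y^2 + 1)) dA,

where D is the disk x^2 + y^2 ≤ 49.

The region D is 0 ≤ r ≤ 7, 0 ≤ θ ≤ 2π in polar coordinates, where x = r cos(θ), y = r sin(θ), and dA = r dr dθ.

Under the substitution, the integrand becomes 30/(r^2 + 1), so

    ∬_D (30/(x^2 + y^2 + 1)) dA = ∫_{0}^{2π} ∫_{0}^{7} (30/(r^2 + 1)) · r dr dθ.

Inner integral (in r): ∫_{0}^{7} (30/(r^2 + 1)) · r dr = log(30517578125000000000000000).

Outer integral (in θ): ∫_{0}^{2π} (log(30517578125000000000000000)) dθ = 30π log(50).

Therefore ∬_D (30/(x^2 + y^2 + 1)) dA = 30π log(50).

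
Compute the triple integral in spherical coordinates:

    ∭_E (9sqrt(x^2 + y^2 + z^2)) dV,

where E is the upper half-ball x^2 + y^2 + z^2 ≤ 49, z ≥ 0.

In spherical coordinates, x = ρ sin(φ) cos(θ), y = ρ sin(φ) sin(θ), z = ρ cos(φ), and dV = ρ^2 sin(φ) dρ dφ dθ.

The integrand becomes 9ρ, so

    ∭_E (9sqrt(x^2 + y^2 + z^2)) dV = ∫_{0}^{2π} ∫_{0}^{π/2} ∫_{0}^{7} (9ρ) · ρ^2 sin(φ) dρ dφ dθ.

Inner (ρ): 21609sin(φ)/4.
Middle (φ): 21609/4.
Outer (θ): 21609π/2.

Therefore the triple integral equals 21609π/2.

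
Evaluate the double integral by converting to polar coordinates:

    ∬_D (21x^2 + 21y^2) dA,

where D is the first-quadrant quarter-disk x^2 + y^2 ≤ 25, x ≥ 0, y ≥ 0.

The region D is 0 ≤ r ≤ 5, 0 ≤ θ ≤ π/2 in polar coordinates, where x = r cos(θ), y = r sin(θ), and dA = r dr dθ.

Under the substitution, the integrand becomes 21r^2, so

    ∬_D (21x^2 + 21y^2) dA = ∫_{0}^{π/2} ∫_{0}^{5} (21r^2) · r dr dθ.

Inner integral (in r): ∫_{0}^{5} (21r^2) · r dr = 13125/4.

Outer integral (in θ): ∫_{0}^{π/2} (13125/4) dθ = 13125π/8.

Therefore ∬_D (21x^2 + 21y^2) dA = 13125π/8.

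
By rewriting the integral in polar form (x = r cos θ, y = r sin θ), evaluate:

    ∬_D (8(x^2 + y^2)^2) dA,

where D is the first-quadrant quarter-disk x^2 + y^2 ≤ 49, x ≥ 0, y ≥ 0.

The region D is 0 ≤ r ≤ 7, 0 ≤ θ ≤ π/2 in polar coordinates, where x = r cos(θ), y = r sin(θ), and dA = r dr dθ.

Under the substitution, the integrand becomes 8r^4, so

    ∬_D (8(x^2 + y^2)^2) dA = ∫_{0}^{π/2} ∫_{0}^{7} (8r^4) · r dr dθ.

Inner integral (in r): ∫_{0}^{7} (8r^4) · r dr = 470596/3.

Outer integral (in θ): ∫_{0}^{π/2} (470596/3) dθ = 235298π/3.

Therefore ∬_D (8(x^2 + y^2)^2) dA = 235298π/3.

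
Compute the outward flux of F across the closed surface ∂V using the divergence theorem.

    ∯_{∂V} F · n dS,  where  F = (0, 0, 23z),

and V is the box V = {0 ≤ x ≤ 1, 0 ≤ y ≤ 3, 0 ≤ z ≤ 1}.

By the divergence theorem,

    ∯_{∂V} F · n dS = ∭_V (∇ · F) dV.

Compute the divergence:
    ∇ · F = ∂F_x/∂x + ∂F_y/∂y + ∂F_z/∂z = 0 + 0 + 23 = 23.

V is a rectangular box, so dV = dx dy dz with 0 ≤ x ≤ 1, 0 ≤ y ≤ 3, 0 ≤ z ≤ 1.

Integrate (23) over V as an iterated integral:

    ∭_V (∇·F) dV = ∫_0^{1} ∫_0^{3} ∫_0^{1} (23) dz dy dx.

Inner (z from 0 to 1): 23.
Middle (y from 0 to 3): 69.
Outer (x from 0 to 1): 69.

Therefore ∯_{∂V} F · n dS = 69.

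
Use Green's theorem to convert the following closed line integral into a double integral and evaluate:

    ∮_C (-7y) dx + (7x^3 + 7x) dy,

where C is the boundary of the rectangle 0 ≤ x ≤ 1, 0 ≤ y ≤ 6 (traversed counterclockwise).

Green's theorem converts the closed line integral into a double integral over the enclosed region D:

    ∮_C P dx + Q dy = ∬_D (∂Q/∂x - ∂P/∂y) dA.

Here P = -7y, Q = 7x^3 + 7x, so

    ∂Q/∂x = 21x^2 + 7,    ∂P/∂y = -7,
    ∂Q/∂x - ∂P/∂y = 21x^2 + 14.

D is the region 0 ≤ x ≤ 1, 0 ≤ y ≤ 6. Evaluating the double integral:

    ∬_D (21x^2 + 14) dA = ∫_0^{1} ∫_0^{6} (21x^2 + 14) dy dx.

Inner (y from 0 to 6): 126x^2 + 84.
Outer (x from 0 to 1): 126.

Therefore ∮_C P dx + Q dy = 126.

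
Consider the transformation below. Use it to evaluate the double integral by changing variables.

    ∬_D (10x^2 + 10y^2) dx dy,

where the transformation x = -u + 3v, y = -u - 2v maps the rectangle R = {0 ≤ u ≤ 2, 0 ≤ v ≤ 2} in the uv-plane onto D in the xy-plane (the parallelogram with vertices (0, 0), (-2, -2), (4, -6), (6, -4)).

Compute the Jacobian determinant of (x, y) with respect to (u, v):

    ∂(x,y)/∂(u,v) = | -1  3 | = (-1)(-2) - (3)(-1) = 5.
                   | -1  -2 |

Its absolute value is |J| = 5 (the area scaling factor).

Substituting x = -u + 3v, y = -u - 2v into the integrand,

    10x^2 + 10y^2 → 20u^2 - 20u v + 130v^2,

so the integral becomes

    ∬_R (20u^2 - 20u v + 130v^2) · |J| du dv = ∫_0^2 ∫_0^2 (100u^2 - 100u v + 650v^2) dv du.

Inner (v): 200u^2 - 200u + 5200/3.
Outer (u): 3600.

Therefore ∬_D (10x^2 + 10y^2) dx dy = 3600.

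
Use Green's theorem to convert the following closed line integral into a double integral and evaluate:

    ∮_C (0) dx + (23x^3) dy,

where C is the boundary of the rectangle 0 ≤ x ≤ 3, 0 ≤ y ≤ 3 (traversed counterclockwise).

Green's theorem converts the closed line integral into a double integral over the enclosed region D:

    ∮_C P dx + Q dy = ∬_D (∂Q/∂x - ∂P/∂y) dA.

Here P = 0, Q = 23x^3, so

    ∂Q/∂x = 69x^2,    ∂P/∂y = 0,
    ∂Q/∂x - ∂P/∂y = 69x^2.

D is the region 0 ≤ x ≤ 3, 0 ≤ y ≤ 3. Evaluating the double integral:

    ∬_D (69x^2) dA = ∫_0^{3} ∫_0^{3} (69x^2) dy dx.

Inner (y from 0 to 3): 207x^2.
Outer (x from 0 to 3): 1863.

Therefore ∮_C P dx + Q dy = 1863.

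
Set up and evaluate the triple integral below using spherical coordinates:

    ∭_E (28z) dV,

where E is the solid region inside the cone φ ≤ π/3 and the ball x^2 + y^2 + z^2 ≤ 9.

In spherical coordinates, x = ρ sin(φ) cos(θ), y = ρ sin(φ) sin(θ), z = ρ cos(φ), and dV = ρ^2 sin(φ) dρ dφ dθ.

The integrand becomes 28ρ cos(φ), so

    ∭_E (28z) dV = ∫_{0}^{2π} ∫_{0}^{π/3} ∫_{0}^{3} (28ρ cos(φ)) · ρ^2 sin(φ) dρ dφ dθ.

Inner (ρ): 567sin(2φ)/2.
Middle (φ): 1701/8.
Outer (θ): 1701π/4.

Therefore the triple integral equals 1701π/4.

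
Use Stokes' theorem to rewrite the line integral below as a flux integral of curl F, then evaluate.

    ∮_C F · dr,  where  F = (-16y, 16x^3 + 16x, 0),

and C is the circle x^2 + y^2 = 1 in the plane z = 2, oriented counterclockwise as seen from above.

Let S be the flat disk x^2 + y^2 ≤ 1 in the plane z = 2, with upward unit normal n̂ = ẑ. By Stokes' theorem,

    ∮_C F · dr = ∬_S (∇ × F) · n̂ dS = ∬_D (curl F)_z dA,

where D is the disk x^2 + y^2 ≤ 1.

Compute the curl of F = (-16y, 16x^3 + 16x, 0):
    (∇ × F)_x = ∂F_z/∂y - ∂F_y/∂z = 0,
    (∇ × F)_y = ∂F_x/∂z - ∂F_z/∂x = 0,
    (∇ × F)_z = ∂F_y/∂x - ∂F_x/∂y = 48x^2 + 32.

On z = 2, (curl F)_z = 48x^2 + 32.

Convert to polar (x = r cos θ, y = r sin θ, dA = r dr dθ); the integrand becomes 48r^2cos(θ)^2 + 32, so

    ∬_D (curl F)_z dA = ∫_0^{2π} ∫_0^{1} (48r^2cos(θ)^2 + 32) · r dr dθ.

Inner (r from 0 to 1): 12cos(θ)^2 + 16.
Outer (θ from 0 to 2π): 44π.

Therefore ∮_C F · dr = 44π.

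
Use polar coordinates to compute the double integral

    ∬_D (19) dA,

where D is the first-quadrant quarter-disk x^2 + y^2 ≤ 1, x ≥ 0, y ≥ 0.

The region D is 0 ≤ r ≤ 1, 0 ≤ θ ≤ π/2 in polar coordinates, where x = r cos(θ), y = r sin(θ), and dA = r dr dθ.

Under the substitution, the integrand becomes 19, so

    ∬_D (19) dA = ∫_{0}^{π/2} ∫_{0}^{1} (19) · r dr dθ.

Inner integral (in r): ∫_{0}^{1} (19) · r dr = 19/2.

Outer integral (in θ): ∫_{0}^{π/2} (19/2) dθ = 19π/4.

Therefore ∬_D (19) dA = 19π/4.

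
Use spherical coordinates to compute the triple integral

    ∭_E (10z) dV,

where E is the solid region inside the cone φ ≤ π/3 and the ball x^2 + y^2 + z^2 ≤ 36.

In spherical coordinates, x = ρ sin(φ) cos(θ), y = ρ sin(φ) sin(θ), z = ρ cos(φ), and dV = ρ^2 sin(φ) dρ dφ dθ.

The integrand becomes 10ρ cos(φ), so

    ∭_E (10z) dV = ∫_{0}^{2π} ∫_{0}^{π/3} ∫_{0}^{6} (10ρ cos(φ)) · ρ^2 sin(φ) dρ dφ dθ.

Inner (ρ): 1620sin(2φ).
Middle (φ): 1215.
Outer (θ): 2430π.

Therefore the triple integral equals 2430π.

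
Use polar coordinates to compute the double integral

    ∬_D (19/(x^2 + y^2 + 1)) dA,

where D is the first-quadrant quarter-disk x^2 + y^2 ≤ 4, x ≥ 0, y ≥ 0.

The region D is 0 ≤ r ≤ 2, 0 ≤ θ ≤ π/2 in polar coordinates, where x = r cos(θ), y = r sin(θ), and dA = r dr dθ.

Under the substitution, the integrand becomes 19/(r^2 + 1), so

    ∬_D (19/(x^2 + y^2 + 1)) dA = ∫_{0}^{π/2} ∫_{0}^{2} (19/(r^2 + 1)) · r dr dθ.

Inner integral (in r): ∫_{0}^{2} (19/(r^2 + 1)) · r dr = 19log(5)/2.

Outer integral (in θ): ∫_{0}^{π/2} (19log(5)/2) dθ = 19π log(5)/4.

Therefore ∬_D (19/(x^2 + y^2 + 1)) dA = 19π log(5)/4.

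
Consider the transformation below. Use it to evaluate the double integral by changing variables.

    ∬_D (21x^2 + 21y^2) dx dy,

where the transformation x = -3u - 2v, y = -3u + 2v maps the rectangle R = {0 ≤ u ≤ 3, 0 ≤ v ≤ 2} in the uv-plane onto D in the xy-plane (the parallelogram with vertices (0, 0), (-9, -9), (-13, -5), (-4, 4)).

Compute the Jacobian determinant of (x, y) with respect to (u, v):

    ∂(x,y)/∂(u,v) = | -3  -2 | = (-3)(2) - (-2)(-3) = -12.
                   | -3  2 |

Its absolute value is |J| = 12 (the area scaling factor).

Substituting x = -3u - 2v, y = -3u + 2v into the integrand,

    21x^2 + 21y^2 → 378u^2 + 168v^2,

so the integral becomes

    ∬_R (378u^2 + 168v^2) · |J| du dv = ∫_0^3 ∫_0^2 (4536u^2 + 2016v^2) dv du.

Inner (v): 9072u^2 + 5376.
Outer (u): 97776.

Therefore ∬_D (21x^2 + 21y^2) dx dy = 97776.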